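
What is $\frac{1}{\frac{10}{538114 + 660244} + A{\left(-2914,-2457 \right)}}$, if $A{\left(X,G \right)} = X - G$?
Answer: $- \frac{599179}{273824798} \approx -0.0021882$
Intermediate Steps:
$\frac{1}{\frac{10}{538114 + 660244} + A{\left(-2914,-2457 \right)}} = \frac{1}{\frac{10}{538114 + 660244} - 457} = \frac{1}{\frac{10}{1198358} + \left(-2914 + 2457\right)} = \frac{1}{10 \cdot \frac{1}{1198358} - 457} = \frac{1}{\frac{5}{599179} - 457} = \frac{1}{- \frac{273824798}{599179}} = - \frac{599179}{273824798}$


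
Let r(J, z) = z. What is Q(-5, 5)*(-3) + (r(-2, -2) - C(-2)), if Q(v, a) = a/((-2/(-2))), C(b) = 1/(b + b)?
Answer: -67/4 ≈ -16.750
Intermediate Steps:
C(b) = 1/(2*b)
Q(v, a) = a (Q(v, a) = a/((-2*(-½))) = a/1 = a*1 = a)
Q(-5, 5)*(-3) + (r(-2, -2) - C(-2)) = 5*(-3) + (-2 - 1/(2*(-2))) = -15 + (-2 - (-1)/(2*2)) = -15 + (-2 - 1*(-¼)) = -15 + (-2 + ¼) = -15 - 7/4 = -67/4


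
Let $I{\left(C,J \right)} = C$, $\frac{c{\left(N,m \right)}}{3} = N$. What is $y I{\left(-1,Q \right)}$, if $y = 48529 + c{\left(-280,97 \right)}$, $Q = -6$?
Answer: $-47689$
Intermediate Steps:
$c{\left(N,m \right)} = 3 N$
$y = 47689$ ($y = 48529 + 3 \left(-280\right) = 48529 - 840 = 47689$)
$y I{\left(-1,Q \right)} = 47689 \left(-1\right) = -47689$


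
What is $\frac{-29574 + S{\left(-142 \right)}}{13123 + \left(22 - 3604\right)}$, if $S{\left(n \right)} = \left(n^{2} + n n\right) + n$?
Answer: $\frac{1516}{1363} \approx 1.1123$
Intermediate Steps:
$S{\left(n \right)} = n + 2 n^{2}$ ($S{\left(n \right)} = \left(n^{2} + n^{2}\right) + n = 2 n^{2} + n = n + 2 n^{2}$)
$\frac{-29574 + S{\left(-142 \right)}}{13123 + \left(22 - 3604\right)} = \frac{-29574 - 142 \left(1 + 2 \left(-142\right)\right)}{13123 + \left(22 - 3604\right)} = \frac{-29574 - 142 \left(1 - 284\right)}{13123 + \left(22 - 3604\right)} = \frac{-29574 - -40186}{13123 - 3582} = \frac{-29574 + 40186}{9541} = 10612 \cdot \frac{1}{9541} = \frac{1516}{1363}$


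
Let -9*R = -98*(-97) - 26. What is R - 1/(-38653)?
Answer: -122143477/115959 ≈ -1053.3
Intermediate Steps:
R = -3160/3 (R = -(-98*(-97) - 26)/9 = -(9506 - 26)/9 = -⅑*9480 = -3160/3 ≈ -1053.3)
R - 1/(-38653) = -3160/3 - 1/(-38653) = -3160/3 - 1*(-1/38653) = -3160/3 + 1/38653 = -122143477/115959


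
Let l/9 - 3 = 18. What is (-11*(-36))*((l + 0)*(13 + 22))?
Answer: 2619540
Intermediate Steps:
l = 189 (l = 27 + 9*18 = 27 + 162 = 189)
(-11*(-36))*((l + 0)*(13 + 22)) = (-11*(-36))*((189 + 0)*(13 + 22)) = 396*(189*35) = 396*6615 = 2619540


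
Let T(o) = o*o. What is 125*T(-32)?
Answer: 128000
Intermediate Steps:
T(o) = o²
125*T(-32) = 125*(-32)² = 125*1024 = 128000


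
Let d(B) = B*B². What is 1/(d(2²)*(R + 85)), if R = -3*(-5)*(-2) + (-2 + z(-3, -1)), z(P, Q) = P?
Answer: 1/3200 ≈ 0.00031250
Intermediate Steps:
d(B) = B³
R = -35 (R = -3*(-5)*(-2) + (-2 - 3) = 15*(-2) - 5 = -30 - 5 = -35)
1/(d(2²)*(R + 85)) = 1/(((2²)³)*(-35 + 85)) = 1/(4³*50) = (1/50)/64 = (1/64)*(1/50) = 1/3200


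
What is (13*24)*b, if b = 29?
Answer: 9048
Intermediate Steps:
(13*24)*b = (13*24)*29 = 312*29 = 9048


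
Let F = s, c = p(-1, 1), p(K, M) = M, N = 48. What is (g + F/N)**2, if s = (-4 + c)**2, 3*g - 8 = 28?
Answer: 38025/256 ≈ 148.54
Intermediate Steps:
g = 12 (g = 8/3 + (1/3)*28 = 8/3 + 28/3 = 12)
c = 1
s = 9 (s = (-4 + 1)**2 = (-3)**2 = 9)
F = 9
(g + F/N)**2 = (12 + 9/48)**2 = (12 + 9*(1/48))**2 = (12 + 3/16)**2 = (195/16)**2 = 38025/256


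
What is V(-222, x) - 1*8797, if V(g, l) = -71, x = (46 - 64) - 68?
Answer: -8868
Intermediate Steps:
x = -86 (x = -18 - 68 = -86)
V(-222, x) - 1*8797 = -71 - 1*8797 = -71 - 8797 = -8868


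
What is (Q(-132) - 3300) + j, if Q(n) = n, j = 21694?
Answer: 18262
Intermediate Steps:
(Q(-132) - 3300) + j = (-132 - 3300) + 21694 = -3432 + 21694 = 18262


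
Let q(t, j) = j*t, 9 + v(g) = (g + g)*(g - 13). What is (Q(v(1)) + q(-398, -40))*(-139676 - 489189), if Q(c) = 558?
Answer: -10362437470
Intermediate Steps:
v(g) = -9 + 2*g*(-13 + g) (v(g) = -9 + (g + g)*(g - 13) = -9 + (2*g)*(-13 + g) = -9 + 2*g*(-13 + g))
(Q(v(1)) + q(-398, -40))*(-139676 - 489189) = (558 - 40*(-398))*(-139676 - 489189) = (558 + 15920)*(-628865) = 16478*(-628865) = -10362437470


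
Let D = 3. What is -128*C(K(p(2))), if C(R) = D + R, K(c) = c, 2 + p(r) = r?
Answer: -384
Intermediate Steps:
p(r) = -2 + r
C(R) = 3 + R
-128*C(K(p(2))) = -128*(3 + (-2 + 2)) = -128*(3 + 0) = -128*3 = -384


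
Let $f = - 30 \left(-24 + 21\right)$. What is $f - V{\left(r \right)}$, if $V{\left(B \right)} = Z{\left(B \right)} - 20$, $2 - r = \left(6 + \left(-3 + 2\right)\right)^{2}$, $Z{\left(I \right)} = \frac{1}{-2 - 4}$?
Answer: $\frac{661}{6} \approx 110.17$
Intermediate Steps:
$Z{\left(I \right)} = - \frac{1}{6}$ ($Z{\left(I \right)} = \frac{1}{-6} = - \frac{1}{6}$)
$r = -23$ ($r = 2 - \left(6 + \left(-3 + 2\right)\right)^{2} = 2 - \left(6 - 1\right)^{2} = 2 - 5^{2} = 2 - 25 = -23$)
$V{\left(B \right)} = - \frac{121}{6}$ ($V{\left(B \right)} = - \frac{1}{6} - 20 = - \frac{121}{6}$)
$f = 90$ ($f = \left(-30\right) \left(-3\right) = 90$)
$f - V{\left(r \right)} = 90 - - \frac{121}{6} = 90 + \frac{121}{6} = \frac{661}{6}$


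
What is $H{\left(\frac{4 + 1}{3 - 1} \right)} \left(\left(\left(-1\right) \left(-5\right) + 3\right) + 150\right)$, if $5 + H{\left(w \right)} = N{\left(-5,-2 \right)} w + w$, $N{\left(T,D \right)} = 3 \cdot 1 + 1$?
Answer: $1185$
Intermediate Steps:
$N{\left(T,D \right)} = 4$ ($N{\left(T,D \right)} = 3 + 1 = 4$)
$H{\left(w \right)} = -5 + 5 w$ ($H{\left(w \right)} = -5 + \left(4 w + w\right) = -5 + 5 w$)
$H{\left(\frac{4 + 1}{3 - 1} \right)} \left(\left(\left(-1\right) \left(-5\right) + 3\right) + 150\right) = \left(-5 + 5 \frac{4 + 1}{3 - 1}\right) \left(\left(\left(-1\right) \left(-5\right) + 3\right) + 150\right) = \left(-5 + 5 \cdot \frac{5}{2}\right) \left(\left(5 + 3\right) + 150\right) = \left(-5 + 5 \cdot 5 \cdot \frac{1}{2}\right) \left(8 + 150\right) = \left(-5 + 5 \cdot \frac{5}{2}\right) 158 = \left(-5 + \frac{25}{2}\right) 158 = \frac{15}{2} \cdot 158 = 1185$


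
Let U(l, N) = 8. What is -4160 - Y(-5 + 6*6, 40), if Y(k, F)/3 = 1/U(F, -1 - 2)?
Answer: -33283/8 ≈ -4160.4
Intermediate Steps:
Y(k, F) = 3/8
-4160 - Y(-5 + 6*6, 40) = -4160 - 1*3/8 = -4160 - 3/8 = -33283/8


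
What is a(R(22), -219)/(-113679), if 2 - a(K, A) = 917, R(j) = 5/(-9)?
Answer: 305/37893 ≈ 0.0080490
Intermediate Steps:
R(j) = -5/9 (R(j) = 5*(-⅑) = -5/9)
a(K, A) = -915 (a(K, A) = 2 - 1*917 = 2 - 917 = -915)
a(R(22), -219)/(-113679) = -915/(-113679) = -915*(-1/113679) = 305/37893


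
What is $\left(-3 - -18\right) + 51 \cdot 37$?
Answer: $1902$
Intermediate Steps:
$\left(-3 - -18\right) + 51 \cdot 37 = \left(-3 + 18\right) + 1887 = 15 + 1887 = 1902$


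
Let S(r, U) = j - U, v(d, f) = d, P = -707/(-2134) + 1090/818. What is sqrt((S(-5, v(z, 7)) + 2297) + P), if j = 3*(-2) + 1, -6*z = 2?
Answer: sqrt(15727903305496338)/2618418 ≈ 47.896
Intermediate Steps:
z = -1/3 (z = -1/6*2 = -1/3 ≈ -0.33333)
P = 1452193/872806 (P = -707*(-1/2134) + 1090*(1/818) = 707/2134 + 545/409 = 1452193/872806 ≈ 1.6638)
j = -5 (j = -6 + 1 = -5)
S(r, U) = -5 - U
sqrt((S(-5, v(z, 7)) + 2297) + P) = sqrt(((-5 - 1*(-1/3)) + 2297) + 1452193/872806) = sqrt(((-5 + 1/3) + 2297) + 1452193/872806) = sqrt((-14/3 + 2297) + 1452193/872806) = sqrt(6877/3 + 1452193/872806) = sqrt(6006643441/2618418) = sqrt(15727903305496338)/2618418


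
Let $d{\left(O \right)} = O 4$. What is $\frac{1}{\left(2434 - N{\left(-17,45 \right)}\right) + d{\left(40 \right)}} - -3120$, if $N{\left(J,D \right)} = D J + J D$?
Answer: $\frac{12866881}{4124} \approx 3120.0$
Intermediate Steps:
$d{\left(O \right)} = 4 O$
$N{\left(J,D \right)} = 2 D J$ ($N{\left(J,D \right)} = D J + D J = 2 D J$)
$\frac{1}{\left(2434 - N{\left(-17,45 \right)}\right) + d{\left(40 \right)}} - -3120 = \frac{1}{\left(2434 - 2 \cdot 45 \left(-17\right)\right) + 4 \cdot 40} - -3120 = \frac{1}{\left(2434 - -1530\right) + 160} + 3120 = \frac{1}{\left(2434 + 1530\right) + 160} + 3120 = \frac{1}{3964 + 160} + 3120 = \frac{1}{4124} + 3120 = \frac{12866881}{4124}$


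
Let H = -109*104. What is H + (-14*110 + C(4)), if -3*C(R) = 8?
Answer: -38636/3 ≈ -12879.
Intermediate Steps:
C(R) = -8/3 (C(R) = -⅓*8 = -8/3)
H = -11336
H + (-14*110 + C(4)) = -11336 + (-14*110 - 8/3) = -11336 + (-1540 - 8/3) = -11336 - 4628/3 = -38636/3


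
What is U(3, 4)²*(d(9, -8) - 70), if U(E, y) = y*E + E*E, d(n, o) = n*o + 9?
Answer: -58653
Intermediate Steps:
d(n, o) = 9 + n*o
U(E, y) = E² + E*y (U(E, y) = E*y + E² = E² + E*y)
U(3, 4)²*(d(9, -8) - 70) = (3*(3 + 4))²*((9 + 9*(-8)) - 70) = (3*7)²*((9 - 72) - 70) = 21²*(-63 - 70) = 441*(-133) = -58653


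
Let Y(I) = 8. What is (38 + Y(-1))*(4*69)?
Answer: 12696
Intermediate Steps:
(38 + Y(-1))*(4*69) = (38 + 8)*(4*69) = 46*276 = 12696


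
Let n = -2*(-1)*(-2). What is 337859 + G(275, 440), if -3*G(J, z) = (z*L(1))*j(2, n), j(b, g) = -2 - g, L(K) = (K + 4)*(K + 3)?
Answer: 995977/3 ≈ 3.3199e+5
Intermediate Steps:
L(K) = (3 + K)*(4 + K) (L(K) = (4 + K)*(3 + K) = (3 + K)*(4 + K))
n = -4 (n = 2*(-2) = -4)
G(J, z) = -40*z/3 (G(J, z) = -z*(12 + 1**2 + 7*1)*(-2 - 1*(-4))/3 = -z*(12 + 1 + 7)*(-2 + 4)/3 = -z*20*2/3 = -20*z*2/3 = -40*z/3)
337859 + G(275, 440) = 337859 - 40/3*440 = 337859 - 17600/3 = 995977/3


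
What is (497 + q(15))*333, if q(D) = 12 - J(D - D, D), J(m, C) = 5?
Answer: 167832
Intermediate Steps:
q(D) = 7 (q(D) = 12 - 1*5 = 12 - 5 = 7)
(497 + q(15))*333 = (497 + 7)*333 = 504*333 = 167832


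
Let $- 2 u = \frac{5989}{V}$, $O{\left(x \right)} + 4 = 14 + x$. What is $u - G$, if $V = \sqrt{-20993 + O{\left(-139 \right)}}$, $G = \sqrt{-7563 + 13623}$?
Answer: $- 2 \sqrt{1515} + \frac{5989 i \sqrt{21122}}{42244} \approx -77.846 + 20.604 i$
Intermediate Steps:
$O{\left(x \right)} = 10 + x$ ($O{\left(x \right)} = -4 + \left(14 + x\right) = 10 + x$)
$G = 2 \sqrt{1515}$ ($G = \sqrt{6060} = 2 \sqrt{1515} \approx 77.846$)
$V = i \sqrt{21122}$ ($V = \sqrt{-20993 + \left(10 - 139\right)} = \sqrt{-20993 - 129} = \sqrt{-21122} = i \sqrt{21122} \approx 145.33 i$)
$u = \frac{5989 i \sqrt{21122}}{42244}$ ($u = - \frac{5989 \frac{1}{i \sqrt{21122}}}{2} = - \frac{5989 \left(- \frac{i \sqrt{21122}}{21122}\right)}{2} = - \frac{\left(- \frac{5989}{21122}\right) i \sqrt{21122}}{2} = \frac{5989 i \sqrt{21122}}{42244} \approx 20.604 i$)
$u - G = \frac{5989 i \sqrt{21122}}{42244} - 2 \sqrt{1515} = - 2 \sqrt{1515} + \frac{5989 i \sqrt{21122}}{42244}$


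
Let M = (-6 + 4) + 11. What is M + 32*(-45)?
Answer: -1431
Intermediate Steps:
M = 9 (M = -2 + 11 = 9)
M + 32*(-45) = 9 + 32*(-45) = 9 - 1440 = -1431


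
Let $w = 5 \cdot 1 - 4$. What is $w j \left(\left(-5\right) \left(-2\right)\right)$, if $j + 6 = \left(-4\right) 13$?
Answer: $-580$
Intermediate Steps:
$j = -58$ ($j = -6 - 52 = -58$)
$w = 1$ ($w = 5 - 4 = 1$)
$w j \left(\left(-5\right) \left(-2\right)\right) = 1 \left(-58\right) \left(\left(-5\right) \left(-2\right)\right) = \left(-58\right) 10 = -580$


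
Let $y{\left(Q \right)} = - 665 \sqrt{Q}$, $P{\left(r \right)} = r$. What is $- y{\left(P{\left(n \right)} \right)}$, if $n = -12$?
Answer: $1330 i \sqrt{3} \approx 2303.6 i$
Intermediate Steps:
$- y{\left(P{\left(n \right)} \right)} = - \left(-665\right) \sqrt{-12} = - \left(-665\right) 2 i \sqrt{3} = - \left(-1330\right) i \sqrt{3} = 1330 i \sqrt{3}$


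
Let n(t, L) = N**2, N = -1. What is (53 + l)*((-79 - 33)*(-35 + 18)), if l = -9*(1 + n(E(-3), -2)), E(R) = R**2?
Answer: 66640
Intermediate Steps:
n(t, L) = 1 (n(t, L) = (-1)**2 = 1)
l = -18 (l = -9*(1 + 1) = -9*2 = -18)
(53 + l)*((-79 - 33)*(-35 + 18)) = (53 - 18)*((-79 - 33)*(-35 + 18)) = 35*(-112*(-17)) = 35*1904 = 66640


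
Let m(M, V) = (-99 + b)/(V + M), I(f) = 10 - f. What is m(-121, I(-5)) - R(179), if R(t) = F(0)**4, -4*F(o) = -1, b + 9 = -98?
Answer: 26315/13568 ≈ 1.9395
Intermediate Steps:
b = -107 (b = -9 - 98 = -107)
F(o) = 1/4 (F(o) = -1/4*(-1) = 1/4)
R(t) = 1/256 (R(t) = (1/4)**4 = 1/256)
m(M, V) = -206/(M + V) (m(M, V) = (-99 - 107)/(V + M) = -206/(M + V))
m(-121, I(-5)) - R(179) = -206/(-121 + (10 - 1*(-5))) - 1*1/256 = -206/(-121 + (10 + 5)) - 1/256 = -206/(-121 + 15) - 1/256 = -206/(-106) - 1/256 = -206*(-1/106) - 1/256 = 103/53 - 1/256 = 26315/13568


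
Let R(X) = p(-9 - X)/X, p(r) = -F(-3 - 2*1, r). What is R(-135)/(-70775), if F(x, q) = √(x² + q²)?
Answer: -√15901/9554625 ≈ -1.3198e-5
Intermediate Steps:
F(x, q) = √(q² + x²)
p(r) = -√(25 + r²) (p(r) = -√(r² + (-3 - 2*1)²) = -√(r² + (-3 - 2)²) = -√(r² + (-5)²) = -√(r² + 25) = -√(25 + r²))
R(X) = -√(25 + (-9 - X)²)/X (R(X) = (-√(25 + (-9 - X)²))/X = -√(25 + (-9 - X)²)/X)
R(-135)/(-70775) = -1*√(25 + (9 - 135)²)/(-135)/(-70775) = -1*(-1/135)*√(25 + (-126)²)*(-1/70775) = -1*(-1/135)*√(25 + 15876)*(-1/70775) = -1*(-1/135)*√15901*(-1/70775) = (√15901/135)*(-1/70775) = -√15901/9554625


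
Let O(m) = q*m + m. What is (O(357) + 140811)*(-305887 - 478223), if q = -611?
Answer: 60344321490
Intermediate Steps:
O(m) = -610*m (O(m) = -611*m + m = -610*m)
(O(357) + 140811)*(-305887 - 478223) = (-610*357 + 140811)*(-305887 - 478223) = (-217770 + 140811)*(-784110) = -76959*(-784110) = 60344321490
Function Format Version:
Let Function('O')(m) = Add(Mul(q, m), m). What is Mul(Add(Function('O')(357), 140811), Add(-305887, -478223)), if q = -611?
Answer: 60344321490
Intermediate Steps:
Function('O')(m) = Mul(-610, m) (Function('O')(m) = Add(Mul(-611, m), m) = Mul(-610, m))
Mul(Add(Function('O')(357), 140811), Add(-305887, -478223)) = Mul(Add(Mul(-610, 357), 140811), Add(-305887, -478223)) = Mul(Add(-217770, 140811), -784110) = Mul(-76959, -784110) = 60344321490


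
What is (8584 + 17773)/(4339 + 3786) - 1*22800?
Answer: -185223643/8125 ≈ -22797.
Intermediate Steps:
(8584 + 17773)/(4339 + 3786) - 1*22800 = 26357/8125 - 22800 = -185223643/8125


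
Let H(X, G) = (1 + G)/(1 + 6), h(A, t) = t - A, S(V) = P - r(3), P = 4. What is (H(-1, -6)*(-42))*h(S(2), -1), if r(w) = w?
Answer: -60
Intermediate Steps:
S(V) = 1 (S(V) = 4 - 1*3 = 4 - 3 = 1)
H(X, G) = ⅐ + G/7 (H(X, G) = (1 + G)/7 = (1 + G)*(⅐) = ⅐ + G/7)
(H(-1, -6)*(-42))*h(S(2), -1) = ((⅐ + (⅐)*(-6))*(-42))*(-1 - 1*1) = ((⅐ - 6/7)*(-42))*(-1 - 1) = -5/7*(-42)*(-2) = 30*(-2) = -60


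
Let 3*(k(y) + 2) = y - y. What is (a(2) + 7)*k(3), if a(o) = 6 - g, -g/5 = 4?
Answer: -66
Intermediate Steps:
g = -20 (g = -5*4 = -20)
a(o) = 26 (a(o) = 6 - 1*(-20) = 6 + 20 = 26)
k(y) = -2 (k(y) = -2 + (y - y)/3 = -2 + (⅓)*0 = -2 + 0 = -2)
(a(2) + 7)*k(3) = (26 + 7)*(-2) = 33*(-2) = -66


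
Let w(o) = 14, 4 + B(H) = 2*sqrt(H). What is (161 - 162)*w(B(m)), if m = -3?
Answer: -14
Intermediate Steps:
B(H) = -4 + 2*sqrt(H)
(161 - 162)*w(B(m)) = (161 - 162)*14 = -1*14 = -14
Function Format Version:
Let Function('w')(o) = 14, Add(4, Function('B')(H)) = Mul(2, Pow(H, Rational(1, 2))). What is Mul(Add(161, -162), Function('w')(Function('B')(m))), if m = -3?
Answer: -14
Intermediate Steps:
Function('B')(H) = Add(-4, Mul(2, Pow(H, Rational(1, 2))))
Mul(Add(161, -162), Function('w')(Function('B')(m))) = Mul(Add(161, -162), 14) = Mul(-1, 14) = -14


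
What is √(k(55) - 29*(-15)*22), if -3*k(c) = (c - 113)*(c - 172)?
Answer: 6*√203 ≈ 85.487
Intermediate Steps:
k(c) = -(-172 + c)*(-113 + c)/3 (k(c) = -(c - 113)*(c - 172)/3 = -(-113 + c)*(-172 + c)/3 = -(-172 + c)*(-113 + c)/3)
√(k(55) - 29*(-15)*22) = √((-19436/3 + 95*55 - ⅓*55²) - 29*(-15)*22) = √((-19436/3 + 5225 - ⅓*3025) + 435*22) = √((-19436/3 + 5225 - 3025/3) + 9570) = √(-2262 + 9570) = √7308 = 6*√203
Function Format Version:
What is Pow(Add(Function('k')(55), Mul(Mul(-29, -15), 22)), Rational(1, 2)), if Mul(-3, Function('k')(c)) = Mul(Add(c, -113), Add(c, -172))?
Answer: Mul(6, Pow(203, Rational(1, 2))) ≈ 85.487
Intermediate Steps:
Function('k')(c) = Mul(Rational(-1, 3), Add(-172, c), Add(-113, c)) (Function('k')(c) = Mul(Rational(-1, 3), Mul(Add(c, -113), Add(c, -172))) = Mul(Rational(-1, 3), Mul(Add(-113, c), Add(-172, c))) = Mul(Rational(-1, 3), Mul(Add(-172, c), Add(-113, c))) = Mul(Rational(-1, 3), Add(-172, c), Add(-113, c)))
Pow(Add(Function('k')(55), Mul(Mul(-29, -15), 22)), Rational(1, 2)) = Pow(Add(Add(Rational(-19436, 3), Mul(95, 55), Mul(Rational(-1, 3), Pow(55, 2))), Mul(Mul(-29, -15), 22)), Rational(1, 2)) = Pow(Add(Add(Rational(-19436, 3), 5225, Mul(Rational(-1, 3), 3025)), Mul(435, 22)), Rational(1, 2)) = Pow(Add(Add(Rational(-19436, 3), 5225, Rational(-3025, 3)), 9570), Rational(1, 2)) = Pow(Add(-2262, 9570), Rational(1, 2)) = Pow(7308, Rational(1, 2)) = Mul(6, Pow(203, Rational(1, 2)))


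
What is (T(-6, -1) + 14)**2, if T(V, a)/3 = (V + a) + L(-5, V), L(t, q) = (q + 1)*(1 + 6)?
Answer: 12544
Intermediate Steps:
L(t, q) = 7 + 7*q (L(t, q) = (1 + q)*7 = 7 + 7*q)
T(V, a) = 21 + 3*a + 24*V (T(V, a) = 3*((V + a) + (7 + 7*V)) = 3*(7 + a + 8*V) = 21 + 3*a + 24*V)
(T(-6, -1) + 14)**2 = ((21 + 3*(-1) + 24*(-6)) + 14)**2 = ((21 - 3 - 144) + 14)**2 = (-126 + 14)**2 = (-112)**2 = 12544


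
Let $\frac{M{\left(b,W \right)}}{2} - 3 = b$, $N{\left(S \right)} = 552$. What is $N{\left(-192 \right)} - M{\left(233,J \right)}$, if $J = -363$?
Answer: $80$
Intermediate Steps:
$M{\left(b,W \right)} = 6 + 2 b$
$N{\left(-192 \right)} - M{\left(233,J \right)} = 552 - \left(6 + 2 \cdot 233\right) = 552 - \left(6 + 466\right) = 552 - 472 = 80$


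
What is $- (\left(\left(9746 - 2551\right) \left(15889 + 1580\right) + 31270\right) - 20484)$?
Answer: $-125700241$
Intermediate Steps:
$- (\left(\left(9746 - 2551\right) \left(15889 + 1580\right) + 31270\right) - 20484) = - (\left(7195 \cdot 17469 + 31270\right) - 20484) = - (\left(125689455 + 31270\right) - 20484) = - (125720725 - 20484) = \left(-1\right) 125700241 = -125700241$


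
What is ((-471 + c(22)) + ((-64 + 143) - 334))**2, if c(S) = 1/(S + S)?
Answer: 1020355249/1936 ≈ 5.2704e+5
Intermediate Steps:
c(S) = 1/(2*S)
((-471 + c(22)) + ((-64 + 143) - 334))**2 = ((-471 + (1/2)/22) + ((-64 + 143) - 334))**2 = ((-471 + (1/2)*(1/22)) + (79 - 334))**2 = ((-471 + 1/44) - 255)**2 = (-20723/44 - 255)**2 = (-31943/44)**2 = 1020355249/1936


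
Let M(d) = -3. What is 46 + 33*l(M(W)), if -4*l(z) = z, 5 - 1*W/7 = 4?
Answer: 283/4 ≈ 70.750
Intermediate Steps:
W = 7 (W = 35 - 7*4 = 35 - 28 = 7)
l(z) = -z/4
46 + 33*l(M(W)) = 46 + 33*(-¼*(-3)) = 46 + 33*(¾) = 46 + 99/4 = 283/4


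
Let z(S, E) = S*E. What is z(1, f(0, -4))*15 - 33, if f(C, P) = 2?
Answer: -3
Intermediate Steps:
z(S, E) = E*S
z(1, f(0, -4))*15 - 33 = (2*1)*15 - 33 = 2*15 - 33 = 30 - 33 = -3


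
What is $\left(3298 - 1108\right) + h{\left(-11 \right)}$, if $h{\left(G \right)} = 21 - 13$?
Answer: $2198$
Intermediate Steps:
$h{\left(G \right)} = 8$ ($h{\left(G \right)} = 21 - 13 = 8$)
$\left(3298 - 1108\right) + h{\left(-11 \right)} = \left(3298 - 1108\right) + 8 = 2190 + 8 = 2198$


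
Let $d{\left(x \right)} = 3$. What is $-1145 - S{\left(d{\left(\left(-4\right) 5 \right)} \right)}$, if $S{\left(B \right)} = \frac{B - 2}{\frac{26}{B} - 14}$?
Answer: $- \frac{18317}{16} \approx -1144.8$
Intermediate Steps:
$S{\left(B \right)} = \frac{-2 + B}{-14 + \frac{26}{B}}$ ($S{\left(B \right)} = \frac{B - 2}{-14 + \frac{26}{B}} = \frac{-2 + B}{-14 + \frac{26}{B}}$)
$-1145 - S{\left(d{\left(\left(-4\right) 5 \right)} \right)} = -1145 - \frac{1}{2} \cdot 3 \frac{1}{-13 + 7 \cdot 3} \left(2 - 3\right) = -1145 - \frac{1}{2} \cdot 3 \frac{1}{-13 + 21} \left(2 - 3\right) = -1145 - \frac{1}{2} \cdot 3 \cdot \frac{1}{8} \left(-1\right) = -1145 - - \frac{3}{16} = -1145 + \frac{3}{16} = - \frac{18317}{16}$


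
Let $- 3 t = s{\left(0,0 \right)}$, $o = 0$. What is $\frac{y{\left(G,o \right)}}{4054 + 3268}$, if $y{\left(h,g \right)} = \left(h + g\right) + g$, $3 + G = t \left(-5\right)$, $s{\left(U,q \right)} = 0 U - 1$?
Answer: $- \frac{1}{1569} \approx -0.00063735$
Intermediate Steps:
$s{\left(U,q \right)} = -1$ ($s{\left(U,q \right)} = 0 - 1 = -1$)
$t = \frac{1}{3}$ ($t = \left(- \frac{1}{3}\right) \left(-1\right) = \frac{1}{3} \approx 0.33333$)
$G = - \frac{14}{3}$ ($G = -3 + \frac{1}{3} \left(-5\right) = -3 - \frac{5}{3} = - \frac{14}{3} \approx -4.6667$)
$y{\left(h,g \right)} = h + 2 g$ ($y{\left(h,g \right)} = \left(g + h\right) + g = h + 2 g$)
$\frac{y{\left(G,o \right)}}{4054 + 3268} = \frac{- \frac{14}{3} + 2 \cdot 0}{4054 + 3268} = \frac{- \frac{14}{3} + 0}{7322} = \frac{1}{7322} \left(- \frac{14}{3}\right) = - \frac{1}{1569}$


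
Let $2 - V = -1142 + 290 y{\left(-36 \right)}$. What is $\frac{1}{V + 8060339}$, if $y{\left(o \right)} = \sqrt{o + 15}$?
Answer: $\frac{2687161}{21662503308463} + \frac{290 i \sqrt{21}}{64987509925389} \approx 1.2405 \cdot 10^{-7} + 2.0449 \cdot 10^{-11} i$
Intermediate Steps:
$y{\left(o \right)} = \sqrt{15 + o}$
$V = 1144 - 290 i \sqrt{21}$ ($V = 2 - \left(-1142 + 290 \sqrt{15 - 36}\right) = 2 - \left(-1142 + 290 \sqrt{-21}\right) = 2 - \left(-1142 + 290 i \sqrt{21}\right) = 2 + \left(1142 - 290 i \sqrt{21}\right) = 1144 - 290 i \sqrt{21} \approx 1144.0 - 1328.9 i$)
$\frac{1}{V + 8060339} = \frac{1}{\left(1144 - 290 i \sqrt{21}\right) + 8060339} = \frac{1}{8061483 - 290 i \sqrt{21}}$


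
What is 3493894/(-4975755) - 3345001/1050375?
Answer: -451417874689/116142414625 ≈ -3.8868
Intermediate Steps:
3493894/(-4975755) - 3345001/1050375 = 3493894*(-1/4975755) - 3345001*1/1050375 = -3493894/4975755 - 3345001/1050375 = -451417874689/116142414625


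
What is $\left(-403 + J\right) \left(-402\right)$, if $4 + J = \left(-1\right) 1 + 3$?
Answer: $162810$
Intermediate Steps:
$J = -2$ ($J = -4 + \left(\left(-1\right) 1 + 3\right) = -4 + \left(-1 + 3\right) = -4 + 2 = -2$)
$\left(-403 + J\right) \left(-402\right) = \left(-403 - 2\right) \left(-402\right) = \left(-405\right) \left(-402\right) = 162810$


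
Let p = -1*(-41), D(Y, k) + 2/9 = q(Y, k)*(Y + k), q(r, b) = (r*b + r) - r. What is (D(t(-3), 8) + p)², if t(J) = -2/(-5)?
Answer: 231739729/50625 ≈ 4577.6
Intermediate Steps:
t(J) = ⅖ (t(J) = -2*(-⅕) = ⅖)
q(r, b) = b*r (q(r, b) = (b*r + r) - r = (r + b*r) - r = b*r)
D(Y, k) = -2/9 + Y*k*(Y + k) (D(Y, k) = -2/9 + (k*Y)*(Y + k) = -2/9 + (Y*k)*(Y + k) = -2/9 + Y*k*(Y + k))
p = 41
(D(t(-3), 8) + p)² = ((-2/9 + (⅖)*8² + 8*(⅖)²) + 41)² = ((-2/9 + (⅖)*64 + 8*(4/25)) + 41)² = ((-2/9 + 128/5 + 32/25) + 41)² = (5998/225 + 41)² = (15223/225)² = 231739729/50625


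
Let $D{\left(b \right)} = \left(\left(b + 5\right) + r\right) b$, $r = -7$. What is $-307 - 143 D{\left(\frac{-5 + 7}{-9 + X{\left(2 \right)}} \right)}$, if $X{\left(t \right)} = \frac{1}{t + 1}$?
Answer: $- \frac{4948}{13} \approx -380.62$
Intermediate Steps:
$X{\left(t \right)} = \frac{1}{1 + t}$
$D{\left(b \right)} = b \left(-2 + b\right)$ ($D{\left(b \right)} = \left(\left(b + 5\right) - 7\right) b = \left(\left(5 + b\right) - 7\right) b = \left(-2 + b\right) b = b \left(-2 + b\right)$)
$-307 - 143 D{\left(\frac{-5 + 7}{-9 + X{\left(2 \right)}} \right)} = -307 - 143 \frac{-5 + 7}{-9 + \frac{1}{1 + 2}} \left(-2 + \frac{-5 + 7}{-9 + \frac{1}{1 + 2}}\right) = -307 - 143 \frac{2}{-9 + \frac{1}{3}} \left(-2 + \frac{2}{-9 + \frac{1}{3}}\right) = -307 - 143 \frac{2}{- \frac{26}{3}} \left(-2 + \frac{2}{- \frac{26}{3}}\right) = -307 - 143 \cdot 2 \left(- \frac{3}{26}\right) \left(-2 + 2 \left(- \frac{3}{26}\right)\right) = -307 - 143 \left(- \frac{3 \left(-2 - \frac{3}{13}\right)}{13}\right) = -307 - 143 \left(\left(- \frac{3}{13}\right) \left(- \frac{29}{13}\right)\right) = -307 - \frac{957}{13} = - \frac{4948}{13}$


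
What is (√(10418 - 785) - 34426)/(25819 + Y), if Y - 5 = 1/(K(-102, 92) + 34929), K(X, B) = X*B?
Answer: -879412170/659674081 + 332085*√57/659674081 ≈ -1.3293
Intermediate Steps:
K(X, B) = B*X
Y = 127726/25545 (Y = 5 + 1/(92*(-102) + 34929) = 5 + 1/(-9384 + 34929) = 5 + 1/25545 = 127726/25545 ≈ 5.0000)
(√(10418 - 785) - 34426)/(25819 + Y) = (√(10418 - 785) - 34426)/(25819 + 127726/25545) = (√9633 - 34426)/(659674081/25545) = (13*√57 - 34426)*(25545/659674081) = (-34426 + 13*√57)*(25545/659674081) = -879412170/659674081 + 332085*√57/659674081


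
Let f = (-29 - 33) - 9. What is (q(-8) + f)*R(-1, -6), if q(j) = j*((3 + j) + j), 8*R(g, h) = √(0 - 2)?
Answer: 33*I*√2/8 ≈ 5.8336*I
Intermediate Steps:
R(g, h) = I*√2/8 (R(g, h) = √(0 - 2)/8 = √(-2)/8 = (I*√2)/8 = I*√2/8)
q(j) = j*(3 + 2*j)
f = -71 (f = -62 - 9 = -71)
(q(-8) + f)*R(-1, -6) = (-8*(3 + 2*(-8)) - 71)*(I*√2/8) = (-8*(3 - 16) - 71)*(I*√2/8) = (-8*(-13) - 71)*(I*√2/8) = (104 - 71)*(I*√2/8) = 33*(I*√2/8) = 33*I*√2/8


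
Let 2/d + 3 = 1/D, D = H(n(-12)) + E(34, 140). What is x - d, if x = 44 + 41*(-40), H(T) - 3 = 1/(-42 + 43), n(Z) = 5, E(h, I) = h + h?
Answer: -342996/215 ≈ -1595.3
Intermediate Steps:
E(h, I) = 2*h
H(T) = 4 (H(T) = 3 + 1/(-42 + 43) = 3 + 1/1 = 3 + 1 = 4)
D = 72 (D = 4 + 2*34 = 4 + 68 = 72)
d = -144/215 (d = 2/(-3 + 1/72) = 2/(-215/72) = 2*(-72/215) = -144/215 ≈ -0.66977)
x = -1596 (x = 44 - 1640 = -1596)
x - d = -1596 - 1*(-144/215) = -1596 + 144/215 = -342996/215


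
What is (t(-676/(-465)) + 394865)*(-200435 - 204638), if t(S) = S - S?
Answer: -159949150145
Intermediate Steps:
t(S) = 0
(t(-676/(-465)) + 394865)*(-200435 - 204638) = (0 + 394865)*(-200435 - 204638) = 394865*(-405073) = -159949150145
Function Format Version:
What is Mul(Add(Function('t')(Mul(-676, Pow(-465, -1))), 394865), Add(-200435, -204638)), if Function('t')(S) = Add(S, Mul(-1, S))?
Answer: -159949150145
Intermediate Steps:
Function('t')(S) = 0
Mul(Add(Function('t')(Mul(-676, Pow(-465, -1))), 394865), Add(-200435, -204638)) = Mul(Add(0, 394865), Add(-200435, -204638)) = Mul(394865, -405073) = -159949150145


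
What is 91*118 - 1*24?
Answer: 10714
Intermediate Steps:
91*118 - 1*24 = 10738 - 24 = 10714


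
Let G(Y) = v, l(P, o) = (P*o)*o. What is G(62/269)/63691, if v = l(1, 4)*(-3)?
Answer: -48/63691 ≈ -0.00075364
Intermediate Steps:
l(P, o) = P*o**2
v = -48 (v = (1*4**2)*(-3) = (1*16)*(-3) = 16*(-3) = -48)
G(Y) = -48
G(62/269)/63691 = -48/63691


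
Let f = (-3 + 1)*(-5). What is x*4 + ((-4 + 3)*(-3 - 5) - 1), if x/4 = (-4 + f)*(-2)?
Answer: -185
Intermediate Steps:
f = 10 (f = -2*(-5) = 10)
x = -48 (x = 4*((-4 + 10)*(-2)) = 4*(6*(-2)) = 4*(-12) = -48)
x*4 + ((-4 + 3)*(-3 - 5) - 1) = -48*4 + ((-4 + 3)*(-3 - 5) - 1) = -192 + (-1*(-8) - 1) = -192 + (8 - 1) = -192 + 7 = -185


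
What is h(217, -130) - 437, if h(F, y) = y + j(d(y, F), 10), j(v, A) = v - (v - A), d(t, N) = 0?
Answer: -557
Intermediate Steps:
j(v, A) = A (j(v, A) = v + (A - v) = A)
h(F, y) = 10 + y (h(F, y) = y + 10 = 10 + y)
h(217, -130) - 437 = (10 - 130) - 437 = -120 - 437 = -557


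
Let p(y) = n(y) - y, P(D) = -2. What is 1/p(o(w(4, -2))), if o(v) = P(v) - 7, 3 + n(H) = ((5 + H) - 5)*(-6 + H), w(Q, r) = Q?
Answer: 1/141 ≈ 0.0070922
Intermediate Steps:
n(H) = -3 + H*(-6 + H) (n(H) = -3 + ((5 + H) - 5)*(-6 + H) = -3 + H*(-6 + H))
o(v) = -9 (o(v) = -2 - 7 = -9)
p(y) = -3 + y**2 - 7*y (p(y) = (-3 + y**2 - 6*y) - y = -3 + y**2 - 7*y)
1/p(o(w(4, -2))) = 1/(-3 + (-9)**2 - 7*(-9)) = 1/(-3 + 81 + 63) = 1/141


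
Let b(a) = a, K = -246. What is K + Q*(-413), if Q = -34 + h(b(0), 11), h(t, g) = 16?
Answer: 7188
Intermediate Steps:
Q = -18 (Q = -34 + 16 = -18)
K + Q*(-413) = -246 - 18*(-413) = -246 + 7434 = 7188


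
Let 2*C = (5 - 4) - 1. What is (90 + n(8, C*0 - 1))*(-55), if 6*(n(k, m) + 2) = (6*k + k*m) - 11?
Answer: -30635/6 ≈ -5105.8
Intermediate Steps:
C = 0 (C = ((5 - 4) - 1)/2 = (1 - 1)/2 = (½)*0 = 0)
n(k, m) = -23/6 + k + k*m/6 (n(k, m) = -2 + ((6*k + k*m) - 11)/6 = -2 + (-11 + 6*k + k*m)/6 = -2 + (-11/6 + k + k*m/6) = -23/6 + k + k*m/6)
(90 + n(8, C*0 - 1))*(-55) = (90 + (-23/6 + 8 + (⅙)*8*(0*0 - 1)))*(-55) = (90 + (-23/6 + 8 + (⅙)*8*(0 - 1)))*(-55) = (90 + (-23/6 + 8 + (⅙)*8*(-1)))*(-55) = (90 + (-23/6 + 8 - 4/3))*(-55) = (90 + 17/6)*(-55) = (557/6)*(-55) = -30635/6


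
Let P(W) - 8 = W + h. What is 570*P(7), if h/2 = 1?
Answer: 9690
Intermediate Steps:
h = 2 (h = 2*1 = 2)
P(W) = 10 + W (P(W) = 8 + (W + 2) = 8 + (2 + W) = 10 + W)
570*P(7) = 570*(10 + 7) = 570*17 = 9690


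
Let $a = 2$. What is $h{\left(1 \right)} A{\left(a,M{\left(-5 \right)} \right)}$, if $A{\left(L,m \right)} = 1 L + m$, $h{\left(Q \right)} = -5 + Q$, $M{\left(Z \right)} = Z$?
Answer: $12$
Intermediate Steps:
$A{\left(L,m \right)} = L + m$
$h{\left(1 \right)} A{\left(a,M{\left(-5 \right)} \right)} = \left(-5 + 1\right) \left(2 - 5\right) = \left(-4\right) \left(-3\right) = 12$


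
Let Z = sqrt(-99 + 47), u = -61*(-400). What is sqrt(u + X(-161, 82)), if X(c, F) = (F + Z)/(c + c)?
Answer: sqrt(632465799 - 161*I*sqrt(13))/161 ≈ 156.2 - 7.1684e-5*I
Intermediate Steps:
u = 24400
Z = 2*I*sqrt(13) (Z = sqrt(-52) = 2*I*sqrt(13) ≈ 7.2111*I)
X(c, F) = (F + 2*I*sqrt(13))/(2*c) (X(c, F) = (F + 2*I*sqrt(13))/(c + c) = (F + 2*I*sqrt(13))/((2*c)) = (F + 2*I*sqrt(13))*(1/(2*c)) = (F + 2*I*sqrt(13))/(2*c))
sqrt(u + X(-161, 82)) = sqrt(24400 + ((1/2)*82 + I*sqrt(13))/(-161)) = sqrt(24400 - (41 + I*sqrt(13))/161) = sqrt(24400 + (-41/161 - I*sqrt(13)/161)) = sqrt(3928359/161 - I*sqrt(13)/161)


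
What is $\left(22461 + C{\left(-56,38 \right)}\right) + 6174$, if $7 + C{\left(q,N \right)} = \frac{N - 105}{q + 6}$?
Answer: $\frac{1431467}{50} \approx 28629.0$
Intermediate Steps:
$C{\left(q,N \right)} = -7 + \frac{-105 + N}{6 + q}$ ($C{\left(q,N \right)} = -7 + \frac{N - 105}{q + 6} = -7 + \frac{-105 + N}{6 + q}$)
$\left(22461 + C{\left(-56,38 \right)}\right) + 6174 = \left(22461 + \frac{-147 + 38 - -392}{6 - 56}\right) + 6174 = \left(22461 + \frac{-147 + 38 + 392}{-50}\right) + 6174 = \left(22461 - \frac{283}{50}\right) + 6174 = \frac{1122767}{50} + 6174 = \frac{1431467}{50}$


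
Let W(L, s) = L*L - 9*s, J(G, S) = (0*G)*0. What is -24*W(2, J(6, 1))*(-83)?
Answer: 7968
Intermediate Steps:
J(G, S) = 0 (J(G, S) = 0*0 = 0)
W(L, s) = L² - 9*s
-24*W(2, J(6, 1))*(-83) = -24*(2² - 9*0)*(-83) = -24*(4 + 0)*(-83) = -24*4*(-83) = -96*(-83) = 7968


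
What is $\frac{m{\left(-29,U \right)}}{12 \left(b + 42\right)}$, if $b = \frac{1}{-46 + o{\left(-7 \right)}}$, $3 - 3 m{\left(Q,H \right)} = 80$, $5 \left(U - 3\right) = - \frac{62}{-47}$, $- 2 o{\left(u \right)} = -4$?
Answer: $- \frac{847}{16623} \approx -0.050954$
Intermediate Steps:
$o{\left(u \right)} = 2$ ($o{\left(u \right)} = \left(- \frac{1}{2}\right) \left(-4\right) = 2$)
$U = \frac{767}{235}$ ($U = 3 + \frac{\left(-62\right) \frac{1}{-47}}{5} = 3 + \frac{\left(-62\right) \left(- \frac{1}{47}\right)}{5} = 3 + \frac{1}{5} \cdot \frac{62}{47} = 3 + \frac{62}{235} = \frac{767}{235} \approx 3.2638$)
$m{\left(Q,H \right)} = - \frac{77}{3}$ ($m{\left(Q,H \right)} = 1 - \frac{80}{3} = - \frac{77}{3}$)
$b = - \frac{1}{44}$ ($b = \frac{1}{-46 + 2} = \frac{1}{-44} = - \frac{1}{44} \approx -0.022727$)
$\frac{m{\left(-29,U \right)}}{12 \left(b + 42\right)} = - \frac{77}{3 \cdot 12 \left(- \frac{1}{44} + 42\right)} = - \frac{77}{3 \cdot 12 \cdot \frac{1847}{44}} = - \frac{77}{3 \cdot \frac{5541}{11}} = \left(- \frac{77}{3}\right) \frac{11}{5541} = - \frac{847}{16623}$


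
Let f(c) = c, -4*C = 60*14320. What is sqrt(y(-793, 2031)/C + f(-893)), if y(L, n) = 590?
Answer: I*sqrt(103005723630)/10740 ≈ 29.883*I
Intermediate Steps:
C = -214800 (C = -15*14320 = -1/4*859200 = -214800)
sqrt(y(-793, 2031)/C + f(-893)) = sqrt(590/(-214800) - 893) = sqrt(590*(-1/214800) - 893) = sqrt(-59/21480 - 893) = sqrt(-19181699/21480) = I*sqrt(103005723630)/10740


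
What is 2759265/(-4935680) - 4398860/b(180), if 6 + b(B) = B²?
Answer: -2180074895521/15988641792 ≈ -136.35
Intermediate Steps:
b(B) = -6 + B²
2759265/(-4935680) - 4398860/b(180) = 2759265/(-4935680) - 4398860/(-6 + 180²) = 2759265*(-1/4935680) - 4398860/(-6 + 32400) = -551853/987136 - 4398860/32394 = -551853/987136 - 4398860*1/32394 = -551853/987136 - 2199430/16197 = -2180074895521/15988641792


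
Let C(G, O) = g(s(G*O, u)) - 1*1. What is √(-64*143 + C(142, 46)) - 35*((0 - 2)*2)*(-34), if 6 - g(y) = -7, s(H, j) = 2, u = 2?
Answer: -4760 + 2*I*√2285 ≈ -4760.0 + 95.603*I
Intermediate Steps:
g(y) = 13 (g(y) = 6 - 1*(-7) = 6 + 7 = 13)
C(G, O) = 12 (C(G, O) = 13 - 1*1 = 13 - 1 = 12)
√(-64*143 + C(142, 46)) - 35*((0 - 2)*2)*(-34) = √(-64*143 + 12) - 35*((0 - 2)*2)*(-34) = √(-9152 + 12) - 35*(-2*2)*(-34) = √(-9140) - 35*(-4)*(-34) = 2*I*√2285 - (-140)*(-34) = 2*I*√2285 - 1*4760 = 2*I*√2285 - 4760 = -4760 + 2*I*√2285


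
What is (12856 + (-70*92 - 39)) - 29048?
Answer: -22671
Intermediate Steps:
(12856 + (-70*92 - 39)) - 29048 = (12856 + (-6440 - 39)) - 29048 = (12856 - 6479) - 29048 = 6377 - 29048 = -22671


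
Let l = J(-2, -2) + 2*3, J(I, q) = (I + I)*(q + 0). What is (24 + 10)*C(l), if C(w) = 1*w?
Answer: 476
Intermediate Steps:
J(I, q) = 2*I*q (J(I, q) = (2*I)*q = 2*I*q)
l = 14 (l = 2*(-2)*(-2) + 2*3 = 8 + 6 = 14)
C(w) = w
(24 + 10)*C(l) = (24 + 10)*14 = 34*14 = 476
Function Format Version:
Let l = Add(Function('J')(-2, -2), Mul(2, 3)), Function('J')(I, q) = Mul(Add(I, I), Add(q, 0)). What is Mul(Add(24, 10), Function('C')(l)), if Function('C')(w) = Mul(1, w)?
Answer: 476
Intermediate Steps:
Function('J')(I, q) = Mul(2, I, q) (Function('J')(I, q) = Mul(Mul(2, I), q) = Mul(2, I, q))
l = 14 (l = Add(Mul(2, -2, -2), Mul(2, 3)) = Add(8, 6) = 14)
Function('C')(w) = w
Mul(Add(24, 10), Function('C')(l)) = Mul(Add(24, 10), 14) = Mul(34, 14) = 476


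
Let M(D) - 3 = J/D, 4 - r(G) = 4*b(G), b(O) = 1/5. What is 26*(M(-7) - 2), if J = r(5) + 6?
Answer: -286/35 ≈ -8.1714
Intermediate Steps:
b(O) = ⅕
r(G) = 16/5 (r(G) = 4 - 4/5 = 4 - 1*⅘ = 4 - ⅘ = 16/5)
J = 46/5 (J = 16/5 + 6 = 46/5 ≈ 9.2000)
M(D) = 3 + 46/(5*D)
26*(M(-7) - 2) = 26*((3 + (46/5)/(-7)) - 2) = 26*((3 + (46/5)*(-⅐)) - 2) = 26*((3 - 46/35) - 2) = 26*(59/35 - 2) = 26*(-11/35) = -286/35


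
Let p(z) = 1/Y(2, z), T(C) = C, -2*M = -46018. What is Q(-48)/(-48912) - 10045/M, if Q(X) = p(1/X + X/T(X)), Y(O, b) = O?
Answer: -140380727/321547488 ≈ -0.43658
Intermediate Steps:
M = 23009 (M = -½*(-46018) = 23009)
p(z) = ½ (p(z) = 1/2 = ½)
Q(X) = ½
Q(-48)/(-48912) - 10045/M = (½)/(-48912) - 10045/23009 = (½)*(-1/48912) - 10045*1/23009 = -1/97824 - 1435/3287 = -140380727/321547488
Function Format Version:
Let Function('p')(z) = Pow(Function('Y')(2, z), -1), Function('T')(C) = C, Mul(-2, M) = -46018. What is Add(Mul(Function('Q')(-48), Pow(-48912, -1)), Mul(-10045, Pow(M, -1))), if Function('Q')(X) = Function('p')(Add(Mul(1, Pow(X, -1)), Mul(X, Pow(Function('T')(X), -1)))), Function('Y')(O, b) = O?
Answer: Rational(-140380727, 321547488) ≈ -0.43658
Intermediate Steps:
M = 23009 (M = Mul(Rational(-1, 2), -46018) = 23009)
Function('p')(z) = Rational(1, 2) (Function('p')(z) = Pow(2, -1) = Rational(1, 2))
Function('Q')(X) = Rational(1, 2)
Add(Mul(Function('Q')(-48), Pow(-48912, -1)), Mul(-10045, Pow(M, -1))) = Add(Mul(Rational(1, 2), Pow(-48912, -1)), Mul(-10045, Pow(23009, -1))) = Add(Mul(Rational(1, 2), Rational(-1, 48912)), Mul(-10045, Rational(1, 23009))) = Add(Rational(-1, 97824), Rational(-1435, 3287)) = Rational(-140380727, 321547488)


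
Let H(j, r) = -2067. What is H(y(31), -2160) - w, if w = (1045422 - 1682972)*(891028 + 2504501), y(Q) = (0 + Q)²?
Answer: 2164819511883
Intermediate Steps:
y(Q) = Q²
w = -2164819513950 (w = -637550*3395529 = -2164819513950)
H(y(31), -2160) - w = -2067 - 1*(-2164819513950) = -2067 + 2164819513950 = 2164819511883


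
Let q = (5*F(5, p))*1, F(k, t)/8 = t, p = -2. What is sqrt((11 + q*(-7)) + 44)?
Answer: sqrt(615) ≈ 24.799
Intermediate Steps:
F(k, t) = 8*t
q = -80 (q = (5*(8*(-2)))*1 = (5*(-16))*1 = -80*1 = -80)
sqrt((11 + q*(-7)) + 44) = sqrt((11 - 80*(-7)) + 44) = sqrt((11 + 560) + 44) = sqrt(571 + 44) = sqrt(615)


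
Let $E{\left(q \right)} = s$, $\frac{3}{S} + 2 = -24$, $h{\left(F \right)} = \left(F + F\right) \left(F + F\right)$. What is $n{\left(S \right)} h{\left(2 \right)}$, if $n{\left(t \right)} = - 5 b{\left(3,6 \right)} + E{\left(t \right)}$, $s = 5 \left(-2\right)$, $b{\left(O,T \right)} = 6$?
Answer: $-640$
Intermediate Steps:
$h{\left(F \right)} = 4 F^{2}$ ($h{\left(F \right)} = 2 F 2 F = 4 F^{2}$)
$s = -10$
$S = - \frac{3}{26}$ ($S = \frac{3}{-2 - 24} = \frac{3}{-26} = 3 \left(- \frac{1}{26}\right) = - \frac{3}{26} \approx -0.11538$)
$E{\left(q \right)} = -10$
$n{\left(t \right)} = -40$ ($n{\left(t \right)} = \left(-5\right) 6 - 10 = -30 - 10 = -40$)
$n{\left(S \right)} h{\left(2 \right)} = - 40 \cdot 4 \cdot 2^{2} = - 40 \cdot 4 \cdot 4 = \left(-40\right) 16 = -640$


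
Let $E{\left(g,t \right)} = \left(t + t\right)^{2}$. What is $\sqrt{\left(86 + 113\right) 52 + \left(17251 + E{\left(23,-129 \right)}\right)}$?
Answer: $\sqrt{94163} \approx 306.86$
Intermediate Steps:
$E{\left(g,t \right)} = 4 t^{2}$ ($E{\left(g,t \right)} = \left(2 t\right)^{2} = 4 t^{2}$)
$\sqrt{\left(86 + 113\right) 52 + \left(17251 + E{\left(23,-129 \right)}\right)} = \sqrt{\left(86 + 113\right) 52 + \left(17251 + 4 \left(-129\right)^{2}\right)} = \sqrt{199 \cdot 52 + \left(17251 + 4 \cdot 16641\right)} = \sqrt{10348 + \left(17251 + 66564\right)} = \sqrt{10348 + 83815} = \sqrt{94163}$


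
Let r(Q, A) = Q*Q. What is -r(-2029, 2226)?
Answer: -4116841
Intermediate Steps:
r(Q, A) = Q**2
-r(-2029, 2226) = -1*(-2029)**2 = -1*4116841 = -4116841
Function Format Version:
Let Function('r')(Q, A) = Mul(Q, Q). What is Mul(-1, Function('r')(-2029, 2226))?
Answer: -4116841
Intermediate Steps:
Function('r')(Q, A) = Pow(Q, 2)
Mul(-1, Function('r')(-2029, 2226)) = Mul(-1, Pow(-2029, 2)) = Mul(-1, 4116841) = -4116841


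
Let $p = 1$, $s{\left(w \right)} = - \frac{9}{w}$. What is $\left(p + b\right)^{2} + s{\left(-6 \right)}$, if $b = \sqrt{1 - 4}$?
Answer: $- \frac{1}{2} + 2 i \sqrt{3} \approx -0.5 + 3.4641 i$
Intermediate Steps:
$b = i \sqrt{3}$ ($b = \sqrt{-3} = i \sqrt{3} \approx 1.732 i$)
$\left(p + b\right)^{2} + s{\left(-6 \right)} = \left(1 + i \sqrt{3}\right)^{2} - \frac{9}{-6} = \left(1 + i \sqrt{3}\right)^{2} - - \frac{3}{2} = \left(1 + i \sqrt{3}\right)^{2} + \frac{3}{2} = \frac{3}{2} + \left(1 + i \sqrt{3}\right)^{2}$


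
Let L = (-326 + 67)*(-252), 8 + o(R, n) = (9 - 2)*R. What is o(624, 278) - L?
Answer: -60908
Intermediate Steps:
o(R, n) = -8 + 7*R (o(R, n) = -8 + (9 - 2)*R = -8 + 7*R)
L = 65268 (L = -259*(-252) = 65268)
o(624, 278) - L = (-8 + 7*624) - 1*65268 = (-8 + 4368) - 65268 = 4360 - 65268 = -60908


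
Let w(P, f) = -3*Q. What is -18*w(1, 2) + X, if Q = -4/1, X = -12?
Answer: -228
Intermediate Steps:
Q = -4 (Q = -4*1 = -4)
w(P, f) = 12 (w(P, f) = -3*(-4) = 12)
-18*w(1, 2) + X = -18*12 - 12 = -216 - 12 = -228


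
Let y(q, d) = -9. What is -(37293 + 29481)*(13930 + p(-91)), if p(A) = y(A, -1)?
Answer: -929560854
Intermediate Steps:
p(A) = -9
-(37293 + 29481)*(13930 + p(-91)) = -(37293 + 29481)*(13930 - 9) = -66774*13921 = -1*929560854 = -929560854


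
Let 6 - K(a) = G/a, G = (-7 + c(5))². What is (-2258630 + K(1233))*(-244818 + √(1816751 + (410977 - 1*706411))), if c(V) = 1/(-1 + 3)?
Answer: 151508798356937/274 - 11139533737*√1521317/4932 ≈ 5.5017e+11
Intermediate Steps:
c(V) = ½ (c(V) = 1/2 = ½)
G = 169/4 (G = (-7 + ½)² = (-13/2)² = 169/4 ≈ 42.250)
K(a) = 6 - 169/(4*a)
(-2258630 + K(1233))*(-244818 + √(1816751 + (410977 - 1*706411))) = (-2258630 + (6 - 169/4/1233))*(-244818 + √(1816751 + (410977 - 1*706411))) = (-2258630 + (6 - 169/4*1/1233))*(-244818 + √(1816751 + (410977 - 706411))) = (-2258630 + (6 - 169/4932))*(-244818 + √(1816751 - 295434)) = (-2258630 + 29423/4932)*(-244818 + √1521317) = -11139533737*(-244818 + √1521317)/4932 = 151508798356937/274 - 11139533737*√1521317/4932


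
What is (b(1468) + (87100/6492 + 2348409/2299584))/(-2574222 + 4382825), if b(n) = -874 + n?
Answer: 108134593315/321433953706176 ≈ 0.00033641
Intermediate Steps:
(b(1468) + (87100/6492 + 2348409/2299584))/(-2574222 + 4382825) = ((-874 + 1468) + (87100/6492 + 2348409/2299584))/(-2574222 + 4382825) = (594 + (87100*(1/6492) + 2348409*(1/2299584)))/1808603 = (594 + (21775/1623 + 111829/109504))*(1/1808603) = (594 + 2565948067/177724992)*(1/1808603) = (108134593315/177724992)*(1/1808603) = 108134593315/321433953706176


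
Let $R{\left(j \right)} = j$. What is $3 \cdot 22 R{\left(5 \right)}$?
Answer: $330$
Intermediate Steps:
$3 \cdot 22 R{\left(5 \right)} = 3 \cdot 22 \cdot 5 = 66 \cdot 5 = 330$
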